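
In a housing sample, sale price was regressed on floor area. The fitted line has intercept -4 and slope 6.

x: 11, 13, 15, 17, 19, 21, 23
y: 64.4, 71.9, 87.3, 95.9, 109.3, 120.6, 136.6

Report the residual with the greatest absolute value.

x=11: ŷ = -4 + 6·11 = 62; e = 64.4 − 62 = 2.4
x=13: ŷ = -4 + 6·13 = 74; e = 71.9 − 74 = -2.1
x=15: ŷ = -4 + 6·15 = 86; e = 87.3 − 86 = 1.3
x=17: ŷ = -4 + 6·17 = 98; e = 95.9 − 98 = -2.1
x=19: ŷ = -4 + 6·19 = 110; e = 109.3 − 110 = -0.7
x=21: ŷ = -4 + 6·21 = 122; e = 120.6 − 122 = -1.4
x=23: ŷ = -4 + 6·23 = 134; e = 136.6 − 134 = 2.6
Largest |e| is 2.6 at x = 23, residual 2.6.

e = 2.6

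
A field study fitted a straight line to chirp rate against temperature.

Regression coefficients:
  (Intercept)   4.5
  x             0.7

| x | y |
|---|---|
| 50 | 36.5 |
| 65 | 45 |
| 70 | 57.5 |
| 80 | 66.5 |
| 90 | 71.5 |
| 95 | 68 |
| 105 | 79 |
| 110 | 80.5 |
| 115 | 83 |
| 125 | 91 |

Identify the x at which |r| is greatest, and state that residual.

x = 80, r = 6

x=50: ŷ = 4.5 + 0.7·50 = 39.5; r = 36.5 − 39.5 = -3
x=65: ŷ = 4.5 + 0.7·65 = 50; r = 45 − 50 = -5
x=70: ŷ = 4.5 + 0.7·70 = 53.5; r = 57.5 − 53.5 = 4
x=80: ŷ = 4.5 + 0.7·80 = 60.5; r = 66.5 − 60.5 = 6
x=90: ŷ = 4.5 + 0.7·90 = 67.5; r = 71.5 − 67.5 = 4
x=95: ŷ = 4.5 + 0.7·95 = 71; r = 68 − 71 = -3
x=105: ŷ = 4.5 + 0.7·105 = 78; r = 79 − 78 = 1
x=110: ŷ = 4.5 + 0.7·110 = 81.5; r = 80.5 − 81.5 = -1
x=115: ŷ = 4.5 + 0.7·115 = 85; r = 83 − 85 = -2
x=125: ŷ = 4.5 + 0.7·125 = 92; r = 91 − 92 = -1
Largest |r| is 6 at x = 80, residual 6.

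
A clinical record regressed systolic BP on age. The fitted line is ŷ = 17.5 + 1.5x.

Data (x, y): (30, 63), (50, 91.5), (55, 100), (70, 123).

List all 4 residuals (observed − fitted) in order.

0.5, -1, 0, 0.5

x=30: ŷ = 17.5 + 1.5·30 = 62.5; r = 63 − 62.5 = 0.5
x=50: ŷ = 17.5 + 1.5·50 = 92.5; r = 91.5 − 92.5 = -1
x=55: ŷ = 17.5 + 1.5·55 = 100; r = 100 − 100 = 0
x=70: ŷ = 17.5 + 1.5·70 = 122.5; r = 123 − 122.5 = 0.5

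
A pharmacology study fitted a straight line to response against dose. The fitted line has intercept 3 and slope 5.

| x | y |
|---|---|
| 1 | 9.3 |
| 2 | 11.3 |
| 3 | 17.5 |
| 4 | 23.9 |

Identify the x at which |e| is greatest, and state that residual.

x = 2, e = -1.7

x=1: ŷ = 3 + 5·1 = 8; e = 9.3 − 8 = 1.3
x=2: ŷ = 3 + 5·2 = 13; e = 11.3 − 13 = -1.7
x=3: ŷ = 3 + 5·3 = 18; e = 17.5 − 18 = -0.5
x=4: ŷ = 3 + 5·4 = 23; e = 23.9 − 23 = 0.9
Largest |e| is 1.7 at x = 2, residual -1.7.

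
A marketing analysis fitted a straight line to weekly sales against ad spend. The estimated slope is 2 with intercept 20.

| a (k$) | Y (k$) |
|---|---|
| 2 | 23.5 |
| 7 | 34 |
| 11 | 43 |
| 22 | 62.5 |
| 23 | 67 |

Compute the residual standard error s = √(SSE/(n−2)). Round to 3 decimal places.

s = 1.225

a=2: ŷ = 20 + 2·2 = 24; e = 23.5 − 24 = -0.5
a=7: ŷ = 20 + 2·7 = 34; e = 34 − 34 = 0
a=11: ŷ = 20 + 2·11 = 42; e = 43 − 42 = 1
a=22: ŷ = 20 + 2·22 = 64; e = 62.5 − 64 = -1.5
a=23: ŷ = 20 + 2·23 = 66; e = 67 − 66 = 1
SSE = 0.25 + 0 + 1 + 2.25 + 1 = 4.5
s = √(4.5/3) = √1.5 ≈ 1.225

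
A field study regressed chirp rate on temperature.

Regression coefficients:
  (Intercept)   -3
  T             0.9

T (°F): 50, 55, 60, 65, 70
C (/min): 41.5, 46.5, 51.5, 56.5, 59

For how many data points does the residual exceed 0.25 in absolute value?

4

T=50: Ĉ = -3 + 0.9·50 = 42; e = 41.5 − 42 = -0.5
T=55: Ĉ = -3 + 0.9·55 = 46.5; e = 46.5 − 46.5 = 0
T=60: Ĉ = -3 + 0.9·60 = 51; e = 51.5 − 51 = 0.5
T=65: Ĉ = -3 + 0.9·65 = 55.5; e = 56.5 − 55.5 = 1
T=70: Ĉ = -3 + 0.9·70 = 60; e = 59 − 60 = -1
|e| > 0.25: T=50 (|e|=0.5), T=60 (|e|=0.5), T=65 (|e|=1), T=70 (|e|=1) → 4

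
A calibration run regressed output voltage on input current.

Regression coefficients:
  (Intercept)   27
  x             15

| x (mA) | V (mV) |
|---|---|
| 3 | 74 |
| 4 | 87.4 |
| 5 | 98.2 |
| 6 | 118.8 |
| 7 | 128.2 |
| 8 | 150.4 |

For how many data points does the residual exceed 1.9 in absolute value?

4

x=3: ŷ = 27 + 15·3 = 72; e = 74 − 72 = 2
x=4: ŷ = 27 + 15·4 = 87; e = 87.4 − 87 = 0.4
x=5: ŷ = 27 + 15·5 = 102; e = 98.2 − 102 = -3.8
x=6: ŷ = 27 + 15·6 = 117; e = 118.8 − 117 = 1.8
x=7: ŷ = 27 + 15·7 = 132; e = 128.2 − 132 = -3.8
x=8: ŷ = 27 + 15·8 = 147; e = 150.4 − 147 = 3.4
|e| > 1.9: x=3 (|e|=2), x=5 (|e|=3.8), x=7 (|e|=3.8), x=8 (|e|=3.4) → 4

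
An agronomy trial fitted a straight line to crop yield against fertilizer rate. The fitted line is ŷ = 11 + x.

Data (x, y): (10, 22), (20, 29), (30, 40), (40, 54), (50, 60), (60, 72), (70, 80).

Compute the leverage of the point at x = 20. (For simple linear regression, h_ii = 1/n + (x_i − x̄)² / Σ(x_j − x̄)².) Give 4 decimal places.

x̄ = (10 + 20 + 30 + 40 + 50 + 60 + 70)/7 = 40
Σ(x − x̄)² = 900 + 400 + 100 + 0 + 100 + 400 + 900 = 2800
h = 1/7 + (-20)²/2800 = 0.142857 + 0.142857 = 0.2857

h = 0.2857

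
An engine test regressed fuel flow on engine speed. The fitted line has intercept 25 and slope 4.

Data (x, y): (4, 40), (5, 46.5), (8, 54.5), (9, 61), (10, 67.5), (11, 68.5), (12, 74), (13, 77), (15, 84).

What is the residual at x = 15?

e = -1

ŷ = 25 + 4·15 = 85
e = 84 − 85 = -1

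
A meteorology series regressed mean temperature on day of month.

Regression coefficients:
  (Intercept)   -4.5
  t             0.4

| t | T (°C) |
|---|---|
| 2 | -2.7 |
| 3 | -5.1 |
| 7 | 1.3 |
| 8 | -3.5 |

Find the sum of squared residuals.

t=2: T̂ = -4.5 + 0.4·2 = -3.7; e = -2.7 − (-3.7) = 1
t=3: T̂ = -4.5 + 0.4·3 = -3.3; e = -5.1 − (-3.3) = -1.8
t=7: T̂ = -4.5 + 0.4·7 = -1.7; e = 1.3 − (-1.7) = 3
t=8: T̂ = -4.5 + 0.4·8 = -1.3; e = -3.5 − (-1.3) = -2.2
SSE = 1 + 3.24 + 9 + 4.84 = 18.08

SSE = 18.08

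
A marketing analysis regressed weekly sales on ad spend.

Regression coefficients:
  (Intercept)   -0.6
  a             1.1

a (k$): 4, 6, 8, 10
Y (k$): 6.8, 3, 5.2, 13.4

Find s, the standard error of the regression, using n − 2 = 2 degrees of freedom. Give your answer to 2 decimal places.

a=4: Ŷ = -0.6 + 1.1·4 = 3.8; e = 6.8 − 3.8 = 3
a=6: Ŷ = -0.6 + 1.1·6 = 6; e = 3 − 6 = -3
a=8: Ŷ = -0.6 + 1.1·8 = 8.2; e = 5.2 − 8.2 = -3
a=10: Ŷ = -0.6 + 1.1·10 = 10.4; e = 13.4 − 10.4 = 3
SSE = 9 + 9 + 9 + 9 = 36
s = √(36/2) = √18 ≈ 4.24

s = 4.24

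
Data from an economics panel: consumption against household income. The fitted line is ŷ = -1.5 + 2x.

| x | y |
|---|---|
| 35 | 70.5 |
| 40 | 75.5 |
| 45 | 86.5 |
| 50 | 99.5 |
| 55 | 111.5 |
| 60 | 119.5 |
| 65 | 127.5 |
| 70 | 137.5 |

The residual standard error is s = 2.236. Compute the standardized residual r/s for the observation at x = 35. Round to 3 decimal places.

ŷ = -1.5 + 2·35 = 68.5
r = 70.5 − 68.5 = 2
r/s = 2 / 2.236 = 0.894

0.894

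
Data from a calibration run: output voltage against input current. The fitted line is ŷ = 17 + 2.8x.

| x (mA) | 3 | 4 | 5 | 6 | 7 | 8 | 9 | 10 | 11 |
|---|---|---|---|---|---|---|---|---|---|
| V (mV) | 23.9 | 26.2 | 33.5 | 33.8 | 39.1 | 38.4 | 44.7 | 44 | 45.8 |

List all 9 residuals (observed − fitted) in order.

-1.5, -2, 2.5, 0, 2.5, -1, 2.5, -1, -2

x=3: ŷ = 17 + 2.8·3 = 25.4; e = 23.9 − 25.4 = -1.5
x=4: ŷ = 17 + 2.8·4 = 28.2; e = 26.2 − 28.2 = -2
x=5: ŷ = 17 + 2.8·5 = 31; e = 33.5 − 31 = 2.5
x=6: ŷ = 17 + 2.8·6 = 33.8; e = 33.8 − 33.8 = 0
x=7: ŷ = 17 + 2.8·7 = 36.6; e = 39.1 − 36.6 = 2.5
x=8: ŷ = 17 + 2.8·8 = 39.4; e = 38.4 − 39.4 = -1
x=9: ŷ = 17 + 2.8·9 = 42.2; e = 44.7 − 42.2 = 2.5
x=10: ŷ = 17 + 2.8·10 = 45; e = 44 − 45 = -1
x=11: ŷ = 17 + 2.8·11 = 47.8; e = 45.8 − 47.8 = -2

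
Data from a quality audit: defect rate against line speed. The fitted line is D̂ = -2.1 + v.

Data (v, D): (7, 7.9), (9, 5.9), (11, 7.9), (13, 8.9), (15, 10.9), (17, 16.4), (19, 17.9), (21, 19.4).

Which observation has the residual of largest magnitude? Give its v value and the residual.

v = 7, e = 3

v=7: D̂ = -2.1 + 7 = 4.9; e = 7.9 − 4.9 = 3
v=9: D̂ = -2.1 + 9 = 6.9; e = 5.9 − 6.9 = -1
v=11: D̂ = -2.1 + 11 = 8.9; e = 7.9 − 8.9 = -1
v=13: D̂ = -2.1 + 13 = 10.9; e = 8.9 − 10.9 = -2
v=15: D̂ = -2.1 + 15 = 12.9; e = 10.9 − 12.9 = -2
v=17: D̂ = -2.1 + 17 = 14.9; e = 16.4 − 14.9 = 1.5
v=19: D̂ = -2.1 + 19 = 16.9; e = 17.9 − 16.9 = 1
v=21: D̂ = -2.1 + 21 = 18.9; e = 19.4 − 18.9 = 0.5
Largest |e| is 3 at v = 7, residual 3.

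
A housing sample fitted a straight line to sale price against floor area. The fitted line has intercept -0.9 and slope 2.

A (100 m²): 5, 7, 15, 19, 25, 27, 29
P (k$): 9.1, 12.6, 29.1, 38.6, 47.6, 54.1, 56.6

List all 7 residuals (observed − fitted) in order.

0, -0.5, 0, 1.5, -1.5, 1, -0.5

A=5: ŷ = -0.9 + 2·5 = 9.1; e = 9.1 − 9.1 = 0
A=7: ŷ = -0.9 + 2·7 = 13.1; e = 12.6 − 13.1 = -0.5
A=15: ŷ = -0.9 + 2·15 = 29.1; e = 29.1 − 29.1 = 0
A=19: ŷ = -0.9 + 2·19 = 37.1; e = 38.6 − 37.1 = 1.5
A=25: ŷ = -0.9 + 2·25 = 49.1; e = 47.6 − 49.1 = -1.5
A=27: ŷ = -0.9 + 2·27 = 53.1; e = 54.1 − 53.1 = 1
A=29: ŷ = -0.9 + 2·29 = 57.1; e = 56.6 − 57.1 = -0.5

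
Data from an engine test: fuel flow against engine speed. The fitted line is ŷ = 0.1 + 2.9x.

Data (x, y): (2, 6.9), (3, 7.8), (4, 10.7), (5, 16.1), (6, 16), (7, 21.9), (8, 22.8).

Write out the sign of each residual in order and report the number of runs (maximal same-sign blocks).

6 runs

x=2: ŷ = 0.1 + 2.9·2 = 5.9; r = 6.9 − 5.9 = 1
x=3: ŷ = 0.1 + 2.9·3 = 8.8; r = 7.8 − 8.8 = -1
x=4: ŷ = 0.1 + 2.9·4 = 11.7; r = 10.7 − 11.7 = -1
x=5: ŷ = 0.1 + 2.9·5 = 14.6; r = 16.1 − 14.6 = 1.5
x=6: ŷ = 0.1 + 2.9·6 = 17.5; r = 16 − 17.5 = -1.5
x=7: ŷ = 0.1 + 2.9·7 = 20.4; r = 21.9 − 20.4 = 1.5
x=8: ŷ = 0.1 + 2.9·8 = 23.3; r = 22.8 − 23.3 = -0.5
Signs: + − − + − + −
Runs: +×1, −×2, +×1, −×1, +×1, −×1 → 6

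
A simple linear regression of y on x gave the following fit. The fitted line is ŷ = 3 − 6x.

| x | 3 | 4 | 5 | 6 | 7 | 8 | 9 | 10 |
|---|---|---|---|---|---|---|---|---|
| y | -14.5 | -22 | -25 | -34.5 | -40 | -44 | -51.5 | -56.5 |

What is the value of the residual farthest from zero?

r = 2

x=3: ŷ = 3 − 6·3 = -15; r = -14.5 − (-15) = 0.5
x=4: ŷ = 3 − 6·4 = -21; r = -22 − (-21) = -1
x=5: ŷ = 3 − 6·5 = -27; r = -25 − (-27) = 2
x=6: ŷ = 3 − 6·6 = -33; r = -34.5 − (-33) = -1.5
x=7: ŷ = 3 − 6·7 = -39; r = -40 − (-39) = -1
x=8: ŷ = 3 − 6·8 = -45; r = -44 − (-45) = 1
x=9: ŷ = 3 − 6·9 = -51; r = -51.5 − (-51) = -0.5
x=10: ŷ = 3 − 6·10 = -57; r = -56.5 − (-57) = 0.5
Largest |r| is 2 at x = 5, residual 2.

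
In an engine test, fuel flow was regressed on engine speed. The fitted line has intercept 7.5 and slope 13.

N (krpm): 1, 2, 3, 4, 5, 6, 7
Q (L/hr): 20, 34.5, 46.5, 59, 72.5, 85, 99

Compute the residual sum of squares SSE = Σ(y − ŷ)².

SSE = 2

N=1: Q̂ = 7.5 + 13·1 = 20.5; e = 20 − 20.5 = -0.5
N=2: Q̂ = 7.5 + 13·2 = 33.5; e = 34.5 − 33.5 = 1
N=3: Q̂ = 7.5 + 13·3 = 46.5; e = 46.5 − 46.5 = 0
N=4: Q̂ = 7.5 + 13·4 = 59.5; e = 59 − 59.5 = -0.5
N=5: Q̂ = 7.5 + 13·5 = 72.5; e = 72.5 − 72.5 = 0
N=6: Q̂ = 7.5 + 13·6 = 85.5; e = 85 − 85.5 = -0.5
N=7: Q̂ = 7.5 + 13·7 = 98.5; e = 99 − 98.5 = 0.5
SSE = 0.25 + 1 + 0 + 0.25 + 0 + 0.25 + 0.25 = 2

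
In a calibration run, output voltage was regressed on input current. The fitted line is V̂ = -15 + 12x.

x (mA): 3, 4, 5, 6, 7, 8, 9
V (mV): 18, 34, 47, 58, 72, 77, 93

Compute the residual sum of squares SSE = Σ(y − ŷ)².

x=3: V̂ = -15 + 12·3 = 21; e = 18 − 21 = -3
x=4: V̂ = -15 + 12·4 = 33; e = 34 − 33 = 1
x=5: V̂ = -15 + 12·5 = 45; e = 47 − 45 = 2
x=6: V̂ = -15 + 12·6 = 57; e = 58 − 57 = 1
x=7: V̂ = -15 + 12·7 = 69; e = 72 − 69 = 3
x=8: V̂ = -15 + 12·8 = 81; e = 77 − 81 = -4
x=9: V̂ = -15 + 12·9 = 93; e = 93 − 93 = 0
SSE = 9 + 1 + 4 + 1 + 9 + 16 + 0 = 40

SSE = 40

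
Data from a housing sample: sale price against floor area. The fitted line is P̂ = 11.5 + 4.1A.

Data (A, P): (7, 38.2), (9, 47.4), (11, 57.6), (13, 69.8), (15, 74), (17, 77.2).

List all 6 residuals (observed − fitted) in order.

A=7: P̂ = 11.5 + 4.1·7 = 40.2; r = 38.2 − 40.2 = -2
A=9: P̂ = 11.5 + 4.1·9 = 48.4; r = 47.4 − 48.4 = -1
A=11: P̂ = 11.5 + 4.1·11 = 56.6; r = 57.6 − 56.6 = 1
A=13: P̂ = 11.5 + 4.1·13 = 64.8; r = 69.8 − 64.8 = 5
A=15: P̂ = 11.5 + 4.1·15 = 73; r = 74 − 73 = 1
A=17: P̂ = 11.5 + 4.1·17 = 81.2; r = 77.2 − 81.2 = -4

-2, -1, 1, 5, 1, -4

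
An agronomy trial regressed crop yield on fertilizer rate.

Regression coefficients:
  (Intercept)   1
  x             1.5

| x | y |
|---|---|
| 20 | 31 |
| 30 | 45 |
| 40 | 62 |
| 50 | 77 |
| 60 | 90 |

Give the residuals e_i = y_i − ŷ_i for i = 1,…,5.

0, -1, 1, 1, -1

x=20: ŷ = 1 + 1.5·20 = 31; e = 31 − 31 = 0
x=30: ŷ = 1 + 1.5·30 = 46; e = 45 − 46 = -1
x=40: ŷ = 1 + 1.5·40 = 61; e = 62 − 61 = 1
x=50: ŷ = 1 + 1.5·50 = 76; e = 77 − 76 = 1
x=60: ŷ = 1 + 1.5·60 = 91; e = 90 − 91 = -1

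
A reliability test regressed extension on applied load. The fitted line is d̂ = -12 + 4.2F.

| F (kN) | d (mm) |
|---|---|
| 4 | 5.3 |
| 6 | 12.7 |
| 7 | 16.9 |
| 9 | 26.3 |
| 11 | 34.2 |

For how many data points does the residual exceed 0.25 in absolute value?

F=4: d̂ = -12 + 4.2·4 = 4.8; e = 5.3 − 4.8 = 0.5
F=6: d̂ = -12 + 4.2·6 = 13.2; e = 12.7 − 13.2 = -0.5
F=7: d̂ = -12 + 4.2·7 = 17.4; e = 16.9 − 17.4 = -0.5
F=9: d̂ = -12 + 4.2·9 = 25.8; e = 26.3 − 25.8 = 0.5
F=11: d̂ = -12 + 4.2·11 = 34.2; e = 34.2 − 34.2 = 0
|e| > 0.25: F=4 (|e|=0.5), F=6 (|e|=0.5), F=7 (|e|=0.5), F=9 (|e|=0.5) → 4

4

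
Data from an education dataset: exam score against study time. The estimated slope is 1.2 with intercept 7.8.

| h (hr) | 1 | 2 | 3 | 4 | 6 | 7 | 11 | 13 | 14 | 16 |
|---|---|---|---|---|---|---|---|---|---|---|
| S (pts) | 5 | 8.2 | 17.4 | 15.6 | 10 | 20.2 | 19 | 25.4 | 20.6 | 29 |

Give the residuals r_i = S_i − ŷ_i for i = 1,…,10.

h=1: ŷ = 7.8 + 1.2·1 = 9; r = 5 − 9 = -4
h=2: ŷ = 7.8 + 1.2·2 = 10.2; r = 8.2 − 10.2 = -2
h=3: ŷ = 7.8 + 1.2·3 = 11.4; r = 17.4 − 11.4 = 6
h=4: ŷ = 7.8 + 1.2·4 = 12.6; r = 15.6 − 12.6 = 3
h=6: ŷ = 7.8 + 1.2·6 = 15; r = 10 − 15 = -5
h=7: ŷ = 7.8 + 1.2·7 = 16.2; r = 20.2 − 16.2 = 4
h=11: ŷ = 7.8 + 1.2·11 = 21; r = 19 − 21 = -2
h=13: ŷ = 7.8 + 1.2·13 = 23.4; r = 25.4 − 23.4 = 2
h=14: ŷ = 7.8 + 1.2·14 = 24.6; r = 20.6 − 24.6 = -4
h=16: ŷ = 7.8 + 1.2·16 = 27; r = 29 − 27 = 2

-4, -2, 6, 3, -5, 4, -2, 2, -4, 2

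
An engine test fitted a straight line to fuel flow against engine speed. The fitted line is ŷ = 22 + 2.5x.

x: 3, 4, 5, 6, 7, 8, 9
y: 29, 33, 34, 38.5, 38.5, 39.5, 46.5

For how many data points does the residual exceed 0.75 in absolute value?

x=3: ŷ = 22 + 2.5·3 = 29.5; e = 29 − 29.5 = -0.5
x=4: ŷ = 22 + 2.5·4 = 32; e = 33 − 32 = 1
x=5: ŷ = 22 + 2.5·5 = 34.5; e = 34 − 34.5 = -0.5
x=6: ŷ = 22 + 2.5·6 = 37; e = 38.5 − 37 = 1.5
x=7: ŷ = 22 + 2.5·7 = 39.5; e = 38.5 − 39.5 = -1
x=8: ŷ = 22 + 2.5·8 = 42; e = 39.5 − 42 = -2.5
x=9: ŷ = 22 + 2.5·9 = 44.5; e = 46.5 − 44.5 = 2
|e| > 0.75: x=4 (|e|=1), x=6 (|e|=1.5), x=7 (|e|=1), x=8 (|e|=2.5), x=9 (|e|=2) → 5

5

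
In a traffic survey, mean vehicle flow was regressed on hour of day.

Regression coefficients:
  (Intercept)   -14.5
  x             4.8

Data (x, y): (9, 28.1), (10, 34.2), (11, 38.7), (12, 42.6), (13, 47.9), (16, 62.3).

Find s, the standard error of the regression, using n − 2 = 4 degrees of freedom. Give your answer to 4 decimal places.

x=9: ŷ = -14.5 + 4.8·9 = 28.7; r = 28.1 − 28.7 = -0.6
x=10: ŷ = -14.5 + 4.8·10 = 33.5; r = 34.2 − 33.5 = 0.7
x=11: ŷ = -14.5 + 4.8·11 = 38.3; r = 38.7 − 38.3 = 0.4
x=12: ŷ = -14.5 + 4.8·12 = 43.1; r = 42.6 − 43.1 = -0.5
x=13: ŷ = -14.5 + 4.8·13 = 47.9; r = 47.9 − 47.9 = 0
x=16: ŷ = -14.5 + 4.8·16 = 62.3; r = 62.3 − 62.3 = 0
SSE = 0.36 + 0.49 + 0.16 + 0.25 + 0 + 0 = 1.26
s = √(1.26/4) = √0.315 ≈ 0.5612

s = 0.5612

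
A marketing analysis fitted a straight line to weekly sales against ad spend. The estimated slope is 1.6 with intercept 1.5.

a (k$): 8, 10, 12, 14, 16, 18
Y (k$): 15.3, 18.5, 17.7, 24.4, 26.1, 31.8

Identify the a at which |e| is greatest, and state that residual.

a = 12, e = -3

a=8: Ŷ = 1.5 + 1.6·8 = 14.3; e = 15.3 − 14.3 = 1
a=10: Ŷ = 1.5 + 1.6·10 = 17.5; e = 18.5 − 17.5 = 1
a=12: Ŷ = 1.5 + 1.6·12 = 20.7; e = 17.7 − 20.7 = -3
a=14: Ŷ = 1.5 + 1.6·14 = 23.9; e = 24.4 − 23.9 = 0.5
a=16: Ŷ = 1.5 + 1.6·16 = 27.1; e = 26.1 − 27.1 = -1
a=18: Ŷ = 1.5 + 1.6·18 = 30.3; e = 31.8 − 30.3 = 1.5
Largest |e| is 3 at a = 12, residual -3.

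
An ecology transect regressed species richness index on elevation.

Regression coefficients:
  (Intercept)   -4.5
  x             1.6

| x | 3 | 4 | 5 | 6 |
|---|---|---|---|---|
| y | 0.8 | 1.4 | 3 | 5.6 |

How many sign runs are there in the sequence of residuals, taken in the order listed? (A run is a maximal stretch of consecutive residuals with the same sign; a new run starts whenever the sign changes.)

x=3: ŷ = -4.5 + 1.6·3 = 0.3; r = 0.8 − 0.3 = 0.5
x=4: ŷ = -4.5 + 1.6·4 = 1.9; r = 1.4 − 1.9 = -0.5
x=5: ŷ = -4.5 + 1.6·5 = 3.5; r = 3 − 3.5 = -0.5
x=6: ŷ = -4.5 + 1.6·6 = 5.1; r = 5.6 − 5.1 = 0.5
Signs: + − − +
Runs: +×1, −×2, +×1 → 3

3 runs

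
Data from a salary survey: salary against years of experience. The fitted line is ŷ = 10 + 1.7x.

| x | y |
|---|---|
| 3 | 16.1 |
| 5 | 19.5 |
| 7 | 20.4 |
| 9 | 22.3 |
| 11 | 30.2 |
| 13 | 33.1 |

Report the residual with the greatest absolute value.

e = -3

x=3: ŷ = 10 + 1.7·3 = 15.1; e = 16.1 − 15.1 = 1
x=5: ŷ = 10 + 1.7·5 = 18.5; e = 19.5 − 18.5 = 1
x=7: ŷ = 10 + 1.7·7 = 21.9; e = 20.4 − 21.9 = -1.5
x=9: ŷ = 10 + 1.7·9 = 25.3; e = 22.3 − 25.3 = -3
x=11: ŷ = 10 + 1.7·11 = 28.7; e = 30.2 − 28.7 = 1.5
x=13: ŷ = 10 + 1.7·13 = 32.1; e = 33.1 − 32.1 = 1
Largest |e| is 3 at x = 9, residual -3.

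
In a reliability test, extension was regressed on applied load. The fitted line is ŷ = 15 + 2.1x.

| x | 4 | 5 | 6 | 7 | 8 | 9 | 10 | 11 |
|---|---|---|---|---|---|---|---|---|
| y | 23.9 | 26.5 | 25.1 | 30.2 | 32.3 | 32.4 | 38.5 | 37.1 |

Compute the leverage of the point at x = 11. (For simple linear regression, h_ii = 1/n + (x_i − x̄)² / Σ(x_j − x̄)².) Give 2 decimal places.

x̄ = (4 + 5 + 6 + 7 + 8 + 9 + 10 + 11)/8 = 7.5
Σ(x − x̄)² = 12.25 + 6.25 + 2.25 + 0.25 + 0.25 + 2.25 + 6.25 + 12.25 = 42
h = 1/8 + (3.5)²/42 = 0.125 + 0.291667 = 0.42

h = 0.42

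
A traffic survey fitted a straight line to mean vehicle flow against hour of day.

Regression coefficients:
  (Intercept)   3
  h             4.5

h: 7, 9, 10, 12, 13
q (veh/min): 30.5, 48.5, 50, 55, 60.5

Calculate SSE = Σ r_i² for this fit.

h=7: ŷ = 3 + 4.5·7 = 34.5; r = 30.5 − 34.5 = -4
h=9: ŷ = 3 + 4.5·9 = 43.5; r = 48.5 − 43.5 = 5
h=10: ŷ = 3 + 4.5·10 = 48; r = 50 − 48 = 2
h=12: ŷ = 3 + 4.5·12 = 57; r = 55 − 57 = -2
h=13: ŷ = 3 + 4.5·13 = 61.5; r = 60.5 − 61.5 = -1
SSE = 16 + 25 + 4 + 4 + 1 = 50

SSE = 50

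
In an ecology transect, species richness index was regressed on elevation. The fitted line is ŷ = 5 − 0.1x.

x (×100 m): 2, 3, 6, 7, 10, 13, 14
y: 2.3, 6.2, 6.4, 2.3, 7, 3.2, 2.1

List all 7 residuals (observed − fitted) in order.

x=2: ŷ = 5 − 0.1·2 = 4.8; r = 2.3 − 4.8 = -2.5
x=3: ŷ = 5 − 0.1·3 = 4.7; r = 6.2 − 4.7 = 1.5
x=6: ŷ = 5 − 0.1·6 = 4.4; r = 6.4 − 4.4 = 2
x=7: ŷ = 5 − 0.1·7 = 4.3; r = 2.3 − 4.3 = -2
x=10: ŷ = 5 − 0.1·10 = 4; r = 7 − 4 = 3
x=13: ŷ = 5 − 0.1·13 = 3.7; r = 3.2 − 3.7 = -0.5
x=14: ŷ = 5 − 0.1·14 = 3.6; r = 2.1 − 3.6 = -1.5

-2.5, 1.5, 2, -2, 3, -0.5, -1.5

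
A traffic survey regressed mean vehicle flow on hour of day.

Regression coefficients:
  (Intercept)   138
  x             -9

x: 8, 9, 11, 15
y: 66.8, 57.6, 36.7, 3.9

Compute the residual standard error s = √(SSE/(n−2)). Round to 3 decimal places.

s = 1.884

x=8: ŷ = 138 − 9·8 = 66; r = 66.8 − 66 = 0.8
x=9: ŷ = 138 − 9·9 = 57; r = 57.6 − 57 = 0.6
x=11: ŷ = 138 − 9·11 = 39; r = 36.7 − 39 = -2.3
x=15: ŷ = 138 − 9·15 = 3; r = 3.9 − 3 = 0.9
SSE = 0.64 + 0.36 + 5.29 + 0.81 = 7.1
s = √(7.1/2) = √3.55 ≈ 1.884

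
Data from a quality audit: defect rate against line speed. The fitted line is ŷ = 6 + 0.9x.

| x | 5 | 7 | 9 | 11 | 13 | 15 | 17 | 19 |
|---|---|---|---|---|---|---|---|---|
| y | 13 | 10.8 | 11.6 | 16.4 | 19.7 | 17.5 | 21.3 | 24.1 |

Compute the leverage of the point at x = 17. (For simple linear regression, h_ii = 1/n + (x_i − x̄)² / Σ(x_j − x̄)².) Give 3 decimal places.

h = 0.274

x̄ = (5 + 7 + 9 + 11 + 13 + 15 + 17 + 19)/8 = 12
Σ(x − x̄)² = 49 + 25 + 9 + 1 + 1 + 9 + 25 + 49 = 168
h = 1/8 + (5)²/168 = 0.125 + 0.14881 = 0.274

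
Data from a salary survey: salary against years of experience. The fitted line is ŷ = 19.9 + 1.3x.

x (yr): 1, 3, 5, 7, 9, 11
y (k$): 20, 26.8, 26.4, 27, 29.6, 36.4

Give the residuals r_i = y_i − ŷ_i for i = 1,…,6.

-1.2, 3, 0, -2, -2, 2.2

x=1: ŷ = 19.9 + 1.3·1 = 21.2; r = 20 − 21.2 = -1.2
x=3: ŷ = 19.9 + 1.3·3 = 23.8; r = 26.8 − 23.8 = 3
x=5: ŷ = 19.9 + 1.3·5 = 26.4; r = 26.4 − 26.4 = 0
x=7: ŷ = 19.9 + 1.3·7 = 29; r = 27 − 29 = -2
x=9: ŷ = 19.9 + 1.3·9 = 31.6; r = 29.6 − 31.6 = -2
x=11: ŷ = 19.9 + 1.3·11 = 34.2; r = 36.4 − 34.2 = 2.2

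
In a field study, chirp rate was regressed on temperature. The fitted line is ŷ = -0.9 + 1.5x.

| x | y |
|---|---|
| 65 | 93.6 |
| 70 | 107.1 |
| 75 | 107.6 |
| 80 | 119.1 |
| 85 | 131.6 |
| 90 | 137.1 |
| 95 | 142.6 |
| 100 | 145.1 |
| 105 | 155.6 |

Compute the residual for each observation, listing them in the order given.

x=65: ŷ = -0.9 + 1.5·65 = 96.6; r = 93.6 − 96.6 = -3
x=70: ŷ = -0.9 + 1.5·70 = 104.1; r = 107.1 − 104.1 = 3
x=75: ŷ = -0.9 + 1.5·75 = 111.6; r = 107.6 − 111.6 = -4
x=80: ŷ = -0.9 + 1.5·80 = 119.1; r = 119.1 − 119.1 = 0
x=85: ŷ = -0.9 + 1.5·85 = 126.6; r = 131.6 − 126.6 = 5
x=90: ŷ = -0.9 + 1.5·90 = 134.1; r = 137.1 − 134.1 = 3
x=95: ŷ = -0.9 + 1.5·95 = 141.6; r = 142.6 − 141.6 = 1
x=100: ŷ = -0.9 + 1.5·100 = 149.1; r = 145.1 − 149.1 = -4
x=105: ŷ = -0.9 + 1.5·105 = 156.6; r = 155.6 − 156.6 = -1

-3, 3, -4, 0, 5, 3, 1, -4, -1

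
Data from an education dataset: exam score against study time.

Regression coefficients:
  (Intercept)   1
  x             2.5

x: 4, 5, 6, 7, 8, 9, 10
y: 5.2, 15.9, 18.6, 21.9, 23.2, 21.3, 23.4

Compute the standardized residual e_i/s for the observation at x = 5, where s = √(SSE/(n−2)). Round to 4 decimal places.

0.6232

x=4: ŷ = 1 + 2.5·4 = 11; e = 5.2 − 11 = -5.8
x=5: ŷ = 1 + 2.5·5 = 13.5; e = 15.9 − 13.5 = 2.4
x=6: ŷ = 1 + 2.5·6 = 16; e = 18.6 − 16 = 2.6
x=7: ŷ = 1 + 2.5·7 = 18.5; e = 21.9 − 18.5 = 3.4
x=8: ŷ = 1 + 2.5·8 = 21; e = 23.2 − 21 = 2.2
x=9: ŷ = 1 + 2.5·9 = 23.5; e = 21.3 − 23.5 = -2.2
x=10: ŷ = 1 + 2.5·10 = 26; e = 23.4 − 26 = -2.6
SSE = 33.64 + 5.76 + 6.76 + 11.56 + 4.84 + 4.84 + 6.76 = 74.16
s = √(74.16/5) = 3.85123
e/s = 2.4 / 3.85123 = 0.6232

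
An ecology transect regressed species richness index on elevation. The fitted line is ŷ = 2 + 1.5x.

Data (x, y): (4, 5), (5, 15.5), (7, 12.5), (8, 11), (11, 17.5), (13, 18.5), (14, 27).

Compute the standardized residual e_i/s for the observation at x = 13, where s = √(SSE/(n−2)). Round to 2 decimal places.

-0.75

x=4: ŷ = 2 + 1.5·4 = 8; e = 5 − 8 = -3
x=5: ŷ = 2 + 1.5·5 = 9.5; e = 15.5 − 9.5 = 6
x=7: ŷ = 2 + 1.5·7 = 12.5; e = 12.5 − 12.5 = 0
x=8: ŷ = 2 + 1.5·8 = 14; e = 11 − 14 = -3
x=11: ŷ = 2 + 1.5·11 = 18.5; e = 17.5 − 18.5 = -1
x=13: ŷ = 2 + 1.5·13 = 21.5; e = 18.5 − 21.5 = -3
x=14: ŷ = 2 + 1.5·14 = 23; e = 27 − 23 = 4
SSE = 9 + 36 + 0 + 9 + 1 + 9 + 16 = 80
s = √(80/5) = 4
e/s = -3 / 4 = -0.75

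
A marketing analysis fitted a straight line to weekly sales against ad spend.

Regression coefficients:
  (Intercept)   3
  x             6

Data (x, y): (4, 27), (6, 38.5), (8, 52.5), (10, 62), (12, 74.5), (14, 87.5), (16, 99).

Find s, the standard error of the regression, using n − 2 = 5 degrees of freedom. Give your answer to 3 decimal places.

x=4: ŷ = 3 + 6·4 = 27; r = 27 − 27 = 0
x=6: ŷ = 3 + 6·6 = 39; r = 38.5 − 39 = -0.5
x=8: ŷ = 3 + 6·8 = 51; r = 52.5 − 51 = 1.5
x=10: ŷ = 3 + 6·10 = 63; r = 62 − 63 = -1
x=12: ŷ = 3 + 6·12 = 75; r = 74.5 − 75 = -0.5
x=14: ŷ = 3 + 6·14 = 87; r = 87.5 − 87 = 0.5
x=16: ŷ = 3 + 6·16 = 99; r = 99 − 99 = 0
SSE = 0 + 0.25 + 2.25 + 1 + 0.25 + 0.25 + 0 = 4
s = √(4/5) = √0.8 ≈ 0.894

s = 0.894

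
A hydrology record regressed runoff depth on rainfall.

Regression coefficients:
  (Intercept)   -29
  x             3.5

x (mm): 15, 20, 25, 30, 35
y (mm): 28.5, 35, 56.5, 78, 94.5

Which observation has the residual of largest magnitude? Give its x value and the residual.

x=15: ŷ = -29 + 3.5·15 = 23.5; e = 28.5 − 23.5 = 5
x=20: ŷ = -29 + 3.5·20 = 41; e = 35 − 41 = -6
x=25: ŷ = -29 + 3.5·25 = 58.5; e = 56.5 − 58.5 = -2
x=30: ŷ = -29 + 3.5·30 = 76; e = 78 − 76 = 2
x=35: ŷ = -29 + 3.5·35 = 93.5; e = 94.5 − 93.5 = 1
Largest |e| is 6 at x = 20, residual -6.

x = 20, e = -6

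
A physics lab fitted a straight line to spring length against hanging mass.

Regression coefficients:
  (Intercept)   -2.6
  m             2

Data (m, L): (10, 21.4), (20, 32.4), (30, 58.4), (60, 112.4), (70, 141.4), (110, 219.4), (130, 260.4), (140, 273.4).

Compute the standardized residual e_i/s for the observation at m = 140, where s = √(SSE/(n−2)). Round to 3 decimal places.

-0.926

m=10: ŷ = -2.6 + 2·10 = 17.4; e = 21.4 − 17.4 = 4
m=20: ŷ = -2.6 + 2·20 = 37.4; e = 32.4 − 37.4 = -5
m=30: ŷ = -2.6 + 2·30 = 57.4; e = 58.4 − 57.4 = 1
m=60: ŷ = -2.6 + 2·60 = 117.4; e = 112.4 − 117.4 = -5
m=70: ŷ = -2.6 + 2·70 = 137.4; e = 141.4 − 137.4 = 4
m=110: ŷ = -2.6 + 2·110 = 217.4; e = 219.4 − 217.4 = 2
m=130: ŷ = -2.6 + 2·130 = 257.4; e = 260.4 − 257.4 = 3
m=140: ŷ = -2.6 + 2·140 = 277.4; e = 273.4 − 277.4 = -4
SSE = 16 + 25 + 1 + 25 + 16 + 4 + 9 + 16 = 112
s = √(112/6) = 4.32049
e/s = -4 / 4.32049 = -0.926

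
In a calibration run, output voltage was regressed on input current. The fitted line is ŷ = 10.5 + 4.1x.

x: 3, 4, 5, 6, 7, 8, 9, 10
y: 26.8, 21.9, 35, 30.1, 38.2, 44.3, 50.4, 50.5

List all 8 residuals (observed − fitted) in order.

4, -5, 4, -5, -1, 1, 3, -1

x=3: ŷ = 10.5 + 4.1·3 = 22.8; e = 26.8 − 22.8 = 4
x=4: ŷ = 10.5 + 4.1·4 = 26.9; e = 21.9 − 26.9 = -5
x=5: ŷ = 10.5 + 4.1·5 = 31; e = 35 − 31 = 4
x=6: ŷ = 10.5 + 4.1·6 = 35.1; e = 30.1 − 35.1 = -5
x=7: ŷ = 10.5 + 4.1·7 = 39.2; e = 38.2 − 39.2 = -1
x=8: ŷ = 10.5 + 4.1·8 = 43.3; e = 44.3 − 43.3 = 1
x=9: ŷ = 10.5 + 4.1·9 = 47.4; e = 50.4 − 47.4 = 3
x=10: ŷ = 10.5 + 4.1·10 = 51.5; e = 50.5 − 51.5 = -1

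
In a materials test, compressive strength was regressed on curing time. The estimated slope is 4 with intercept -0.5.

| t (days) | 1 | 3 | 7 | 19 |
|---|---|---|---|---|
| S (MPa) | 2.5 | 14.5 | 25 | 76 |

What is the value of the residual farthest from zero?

r = 3

t=1: Ŝ = -0.5 + 4·1 = 3.5; r = 2.5 − 3.5 = -1
t=3: Ŝ = -0.5 + 4·3 = 11.5; r = 14.5 − 11.5 = 3
t=7: Ŝ = -0.5 + 4·7 = 27.5; r = 25 − 27.5 = -2.5
t=19: Ŝ = -0.5 + 4·19 = 75.5; r = 76 − 75.5 = 0.5
Largest |r| is 3 at t = 3, residual 3.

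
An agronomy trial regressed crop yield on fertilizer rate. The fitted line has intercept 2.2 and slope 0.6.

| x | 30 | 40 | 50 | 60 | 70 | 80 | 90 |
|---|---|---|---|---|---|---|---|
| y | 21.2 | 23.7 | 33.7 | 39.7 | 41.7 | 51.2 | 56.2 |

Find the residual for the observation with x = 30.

ŷ = 2.2 + 0.6·30 = 20.2
r = 21.2 − 20.2 = 1

r = 1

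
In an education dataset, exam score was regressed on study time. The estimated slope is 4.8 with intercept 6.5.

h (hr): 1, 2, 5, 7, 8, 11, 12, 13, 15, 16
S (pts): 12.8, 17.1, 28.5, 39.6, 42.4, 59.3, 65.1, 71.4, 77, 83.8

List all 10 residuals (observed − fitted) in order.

h=1: Ŝ = 6.5 + 4.8·1 = 11.3; e = 12.8 − 11.3 = 1.5
h=2: Ŝ = 6.5 + 4.8·2 = 16.1; e = 17.1 − 16.1 = 1
h=5: Ŝ = 6.5 + 4.8·5 = 30.5; e = 28.5 − 30.5 = -2
h=7: Ŝ = 6.5 + 4.8·7 = 40.1; e = 39.6 − 40.1 = -0.5
h=8: Ŝ = 6.5 + 4.8·8 = 44.9; e = 42.4 − 44.9 = -2.5
h=11: Ŝ = 6.5 + 4.8·11 = 59.3; e = 59.3 − 59.3 = 0
h=12: Ŝ = 6.5 + 4.8·12 = 64.1; e = 65.1 − 64.1 = 1
h=13: Ŝ = 6.5 + 4.8·13 = 68.9; e = 71.4 − 68.9 = 2.5
h=15: Ŝ = 6.5 + 4.8·15 = 78.5; e = 77 − 78.5 = -1.5
h=16: Ŝ = 6.5 + 4.8·16 = 83.3; e = 83.8 − 83.3 = 0.5

1.5, 1, -2, -0.5, -2.5, 0, 1, 2.5, -1.5, 0.5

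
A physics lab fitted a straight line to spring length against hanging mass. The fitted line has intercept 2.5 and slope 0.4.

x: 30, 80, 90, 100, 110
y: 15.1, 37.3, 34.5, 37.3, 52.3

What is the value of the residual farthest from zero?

e = 5.8

x=30: ŷ = 2.5 + 0.4·30 = 14.5; e = 15.1 − 14.5 = 0.6
x=80: ŷ = 2.5 + 0.4·80 = 34.5; e = 37.3 − 34.5 = 2.8
x=90: ŷ = 2.5 + 0.4·90 = 38.5; e = 34.5 − 38.5 = -4
x=100: ŷ = 2.5 + 0.4·100 = 42.5; e = 37.3 − 42.5 = -5.2
x=110: ŷ = 2.5 + 0.4·110 = 46.5; e = 52.3 − 46.5 = 5.8
Largest |e| is 5.8 at x = 110, residual 5.8.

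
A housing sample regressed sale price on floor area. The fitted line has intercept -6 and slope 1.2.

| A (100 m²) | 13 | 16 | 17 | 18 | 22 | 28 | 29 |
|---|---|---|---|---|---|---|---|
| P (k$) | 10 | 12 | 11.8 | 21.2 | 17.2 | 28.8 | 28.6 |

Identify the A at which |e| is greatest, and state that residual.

A=13: ŷ = -6 + 1.2·13 = 9.6; e = 10 − 9.6 = 0.4
A=16: ŷ = -6 + 1.2·16 = 13.2; e = 12 − 13.2 = -1.2
A=17: ŷ = -6 + 1.2·17 = 14.4; e = 11.8 − 14.4 = -2.6
A=18: ŷ = -6 + 1.2·18 = 15.6; e = 21.2 − 15.6 = 5.6
A=22: ŷ = -6 + 1.2·22 = 20.4; e = 17.2 − 20.4 = -3.2
A=28: ŷ = -6 + 1.2·28 = 27.6; e = 28.8 − 27.6 = 1.2
A=29: ŷ = -6 + 1.2·29 = 28.8; e = 28.6 − 28.8 = -0.2
Largest |e| is 5.6 at A = 18, residual 5.6.

A = 18, e = 5.6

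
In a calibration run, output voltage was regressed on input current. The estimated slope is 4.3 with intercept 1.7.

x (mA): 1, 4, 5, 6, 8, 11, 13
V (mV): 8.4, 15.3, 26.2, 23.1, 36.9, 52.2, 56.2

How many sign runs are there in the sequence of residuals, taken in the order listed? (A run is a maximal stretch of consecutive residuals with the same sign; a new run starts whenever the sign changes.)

x=1: ŷ = 1.7 + 4.3·1 = 6; r = 8.4 − 6 = 2.4
x=4: ŷ = 1.7 + 4.3·4 = 18.9; r = 15.3 − 18.9 = -3.6
x=5: ŷ = 1.7 + 4.3·5 = 23.2; r = 26.2 − 23.2 = 3
x=6: ŷ = 1.7 + 4.3·6 = 27.5; r = 23.1 − 27.5 = -4.4
x=8: ŷ = 1.7 + 4.3·8 = 36.1; r = 36.9 − 36.1 = 0.8
x=11: ŷ = 1.7 + 4.3·11 = 49; r = 52.2 − 49 = 3.2
x=13: ŷ = 1.7 + 4.3·13 = 57.6; r = 56.2 − 57.6 = -1.4
Signs: + − + − + + −
Runs: +×1, −×1, +×1, −×1, +×2, −×1 → 6

6 runs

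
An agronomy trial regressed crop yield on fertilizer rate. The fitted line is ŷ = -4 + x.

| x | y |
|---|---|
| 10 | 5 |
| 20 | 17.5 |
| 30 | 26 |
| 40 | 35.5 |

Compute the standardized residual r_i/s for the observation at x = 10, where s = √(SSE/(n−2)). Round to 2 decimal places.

x=10: ŷ = -4 + 10 = 6; r = 5 − 6 = -1
x=20: ŷ = -4 + 20 = 16; r = 17.5 − 16 = 1.5
x=30: ŷ = -4 + 30 = 26; r = 26 − 26 = 0
x=40: ŷ = -4 + 40 = 36; r = 35.5 − 36 = -0.5
SSE = 1 + 2.25 + 0 + 0.25 = 3.5
s = √(3.5/2) = 1.32288
r/s = -1 / 1.32288 = -0.76

-0.76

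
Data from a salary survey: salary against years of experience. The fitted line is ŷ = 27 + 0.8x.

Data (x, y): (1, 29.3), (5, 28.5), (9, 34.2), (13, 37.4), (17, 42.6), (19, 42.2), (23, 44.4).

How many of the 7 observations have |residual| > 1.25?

3

x=1: ŷ = 27 + 0.8·1 = 27.8; r = 29.3 − 27.8 = 1.5
x=5: ŷ = 27 + 0.8·5 = 31; r = 28.5 − 31 = -2.5
x=9: ŷ = 27 + 0.8·9 = 34.2; r = 34.2 − 34.2 = 0
x=13: ŷ = 27 + 0.8·13 = 37.4; r = 37.4 − 37.4 = 0
x=17: ŷ = 27 + 0.8·17 = 40.6; r = 42.6 − 40.6 = 2
x=19: ŷ = 27 + 0.8·19 = 42.2; r = 42.2 − 42.2 = 0
x=23: ŷ = 27 + 0.8·23 = 45.4; r = 44.4 − 45.4 = -1
|r| > 1.25: x=1 (|r|=1.5), x=5 (|r|=2.5), x=17 (|r|=2) → 3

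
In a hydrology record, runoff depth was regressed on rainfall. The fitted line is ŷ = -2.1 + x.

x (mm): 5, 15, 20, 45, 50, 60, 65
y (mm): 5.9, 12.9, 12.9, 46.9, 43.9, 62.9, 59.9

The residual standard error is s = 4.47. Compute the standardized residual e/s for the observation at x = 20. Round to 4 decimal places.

ŷ = -2.1 + 20 = 17.9
e = 12.9 − 17.9 = -5
e/s = -5 / 4.47 = -1.1186

-1.1186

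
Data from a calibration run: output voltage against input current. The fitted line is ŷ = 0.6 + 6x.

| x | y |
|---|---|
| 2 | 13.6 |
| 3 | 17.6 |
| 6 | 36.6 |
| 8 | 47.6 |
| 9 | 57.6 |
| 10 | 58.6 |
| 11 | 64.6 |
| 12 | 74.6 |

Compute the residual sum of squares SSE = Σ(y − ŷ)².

x=2: ŷ = 0.6 + 6·2 = 12.6; r = 13.6 − 12.6 = 1
x=3: ŷ = 0.6 + 6·3 = 18.6; r = 17.6 − 18.6 = -1
x=6: ŷ = 0.6 + 6·6 = 36.6; r = 36.6 − 36.6 = 0
x=8: ŷ = 0.6 + 6·8 = 48.6; r = 47.6 − 48.6 = -1
x=9: ŷ = 0.6 + 6·9 = 54.6; r = 57.6 − 54.6 = 3
x=10: ŷ = 0.6 + 6·10 = 60.6; r = 58.6 − 60.6 = -2
x=11: ŷ = 0.6 + 6·11 = 66.6; r = 64.6 − 66.6 = -2
x=12: ŷ = 0.6 + 6·12 = 72.6; r = 74.6 − 72.6 = 2
SSE = 1 + 1 + 0 + 1 + 9 + 4 + 4 + 4 = 24

SSE = 24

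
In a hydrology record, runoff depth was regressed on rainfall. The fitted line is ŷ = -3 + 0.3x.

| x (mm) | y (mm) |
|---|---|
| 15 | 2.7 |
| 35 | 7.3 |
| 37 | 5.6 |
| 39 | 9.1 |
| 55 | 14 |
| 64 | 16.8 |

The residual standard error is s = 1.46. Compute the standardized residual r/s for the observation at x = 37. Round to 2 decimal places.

-1.71

ŷ = -3 + 0.3·37 = 8.1
r = 5.6 − 8.1 = -2.5
r/s = -2.5 / 1.46 = -1.71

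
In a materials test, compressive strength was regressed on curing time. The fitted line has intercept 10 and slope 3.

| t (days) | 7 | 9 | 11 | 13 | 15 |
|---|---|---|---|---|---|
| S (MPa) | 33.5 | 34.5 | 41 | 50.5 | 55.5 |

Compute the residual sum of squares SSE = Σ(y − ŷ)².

t=7: Ŝ = 10 + 3·7 = 31; r = 33.5 − 31 = 2.5
t=9: Ŝ = 10 + 3·9 = 37; r = 34.5 − 37 = -2.5
t=11: Ŝ = 10 + 3·11 = 43; r = 41 − 43 = -2
t=13: Ŝ = 10 + 3·13 = 49; r = 50.5 − 49 = 1.5
t=15: Ŝ = 10 + 3·15 = 55; r = 55.5 − 55 = 0.5
SSE = 6.25 + 6.25 + 4 + 2.25 + 0.25 = 19

SSE = 19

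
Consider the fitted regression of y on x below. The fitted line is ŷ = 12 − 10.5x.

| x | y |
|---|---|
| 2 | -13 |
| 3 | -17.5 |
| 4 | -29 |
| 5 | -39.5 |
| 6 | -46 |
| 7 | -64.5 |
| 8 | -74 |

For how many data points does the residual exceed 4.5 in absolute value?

x=2: ŷ = 12 − 10.5·2 = -9; e = -13 − (-9) = -4
x=3: ŷ = 12 − 10.5·3 = -19.5; e = -17.5 − (-19.5) = 2
x=4: ŷ = 12 − 10.5·4 = -30; e = -29 − (-30) = 1
x=5: ŷ = 12 − 10.5·5 = -40.5; e = -39.5 − (-40.5) = 1
x=6: ŷ = 12 − 10.5·6 = -51; e = -46 − (-51) = 5
x=7: ŷ = 12 − 10.5·7 = -61.5; e = -64.5 − (-61.5) = -3
x=8: ŷ = 12 − 10.5·8 = -72; e = -74 − (-72) = -2
|e| > 4.5: x=6 (|e|=5) → 1

1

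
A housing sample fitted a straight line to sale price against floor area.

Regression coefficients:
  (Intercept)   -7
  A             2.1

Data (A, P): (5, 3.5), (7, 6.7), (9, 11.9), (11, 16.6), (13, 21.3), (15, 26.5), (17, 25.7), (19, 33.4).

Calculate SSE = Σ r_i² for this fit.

SSE = 15.5

A=5: P̂ = -7 + 2.1·5 = 3.5; r = 3.5 − 3.5 = 0
A=7: P̂ = -7 + 2.1·7 = 7.7; r = 6.7 − 7.7 = -1
A=9: P̂ = -7 + 2.1·9 = 11.9; r = 11.9 − 11.9 = 0
A=11: P̂ = -7 + 2.1·11 = 16.1; r = 16.6 − 16.1 = 0.5
A=13: P̂ = -7 + 2.1·13 = 20.3; r = 21.3 − 20.3 = 1
A=15: P̂ = -7 + 2.1·15 = 24.5; r = 26.5 − 24.5 = 2
A=17: P̂ = -7 + 2.1·17 = 28.7; r = 25.7 − 28.7 = -3
A=19: P̂ = -7 + 2.1·19 = 32.9; r = 33.4 − 32.9 = 0.5
SSE = 0 + 1 + 0 + 0.25 + 1 + 4 + 9 + 0.25 = 15.5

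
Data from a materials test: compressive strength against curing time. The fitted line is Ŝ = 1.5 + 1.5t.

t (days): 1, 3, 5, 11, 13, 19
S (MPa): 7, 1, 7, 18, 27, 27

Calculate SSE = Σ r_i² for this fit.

t=1: Ŝ = 1.5 + 1.5·1 = 3; r = 7 − 3 = 4
t=3: Ŝ = 1.5 + 1.5·3 = 6; r = 1 − 6 = -5
t=5: Ŝ = 1.5 + 1.5·5 = 9; r = 7 − 9 = -2
t=11: Ŝ = 1.5 + 1.5·11 = 18; r = 18 − 18 = 0
t=13: Ŝ = 1.5 + 1.5·13 = 21; r = 27 − 21 = 6
t=19: Ŝ = 1.5 + 1.5·19 = 30; r = 27 − 30 = -3
SSE = 16 + 25 + 4 + 0 + 36 + 9 = 90

SSE = 90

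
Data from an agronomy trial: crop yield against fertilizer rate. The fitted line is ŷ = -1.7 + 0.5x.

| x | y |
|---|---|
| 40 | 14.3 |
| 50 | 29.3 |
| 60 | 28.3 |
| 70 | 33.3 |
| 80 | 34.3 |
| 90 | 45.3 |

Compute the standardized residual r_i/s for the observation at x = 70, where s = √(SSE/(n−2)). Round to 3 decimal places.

0.000

x=40: ŷ = -1.7 + 0.5·40 = 18.3; r = 14.3 − 18.3 = -4
x=50: ŷ = -1.7 + 0.5·50 = 23.3; r = 29.3 − 23.3 = 6
x=60: ŷ = -1.7 + 0.5·60 = 28.3; r = 28.3 − 28.3 = 0
x=70: ŷ = -1.7 + 0.5·70 = 33.3; r = 33.3 − 33.3 = 0
x=80: ŷ = -1.7 + 0.5·80 = 38.3; r = 34.3 − 38.3 = -4
x=90: ŷ = -1.7 + 0.5·90 = 43.3; r = 45.3 − 43.3 = 2
SSE = 16 + 36 + 0 + 0 + 16 + 4 = 72
s = √(72/4) = 4.24264
r/s = 0 / 4.24264 = 0.000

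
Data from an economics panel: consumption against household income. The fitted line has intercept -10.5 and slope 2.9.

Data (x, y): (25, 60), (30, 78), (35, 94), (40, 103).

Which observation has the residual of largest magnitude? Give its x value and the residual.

x = 35, e = 3

x=25: ŷ = -10.5 + 2.9·25 = 62; e = 60 − 62 = -2
x=30: ŷ = -10.5 + 2.9·30 = 76.5; e = 78 − 76.5 = 1.5
x=35: ŷ = -10.5 + 2.9·35 = 91; e = 94 − 91 = 3
x=40: ŷ = -10.5 + 2.9·40 = 105.5; e = 103 − 105.5 = -2.5
Largest |e| is 3 at x = 35, residual 3.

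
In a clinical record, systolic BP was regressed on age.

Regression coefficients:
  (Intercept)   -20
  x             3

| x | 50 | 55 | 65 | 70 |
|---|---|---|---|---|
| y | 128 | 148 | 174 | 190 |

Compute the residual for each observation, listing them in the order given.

-2, 3, -1, 0

x=50: ŷ = -20 + 3·50 = 130; r = 128 − 130 = -2
x=55: ŷ = -20 + 3·55 = 145; r = 148 − 145 = 3
x=65: ŷ = -20 + 3·65 = 175; r = 174 − 175 = -1
x=70: ŷ = -20 + 3·70 = 190; r = 190 − 190 = 0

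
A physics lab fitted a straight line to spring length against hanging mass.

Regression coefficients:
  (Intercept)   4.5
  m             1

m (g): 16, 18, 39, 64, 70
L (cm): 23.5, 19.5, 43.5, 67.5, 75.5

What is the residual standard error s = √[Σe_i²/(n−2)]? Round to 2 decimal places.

s = 2.58

m=16: L̂ = 4.5 + 16 = 20.5; e = 23.5 − 20.5 = 3
m=18: L̂ = 4.5 + 18 = 22.5; e = 19.5 − 22.5 = -3
m=39: L̂ = 4.5 + 39 = 43.5; e = 43.5 − 43.5 = 0
m=64: L̂ = 4.5 + 64 = 68.5; e = 67.5 − 68.5 = -1
m=70: L̂ = 4.5 + 70 = 74.5; e = 75.5 − 74.5 = 1
SSE = 9 + 9 + 0 + 1 + 1 = 20
s = √(20/3) = √6.66667 ≈ 2.58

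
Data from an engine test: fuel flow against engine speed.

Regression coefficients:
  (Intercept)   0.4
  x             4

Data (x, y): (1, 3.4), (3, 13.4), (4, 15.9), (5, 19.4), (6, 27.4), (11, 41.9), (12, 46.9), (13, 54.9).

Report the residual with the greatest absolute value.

x=1: ŷ = 0.4 + 4·1 = 4.4; r = 3.4 − 4.4 = -1
x=3: ŷ = 0.4 + 4·3 = 12.4; r = 13.4 − 12.4 = 1
x=4: ŷ = 0.4 + 4·4 = 16.4; r = 15.9 − 16.4 = -0.5
x=5: ŷ = 0.4 + 4·5 = 20.4; r = 19.4 − 20.4 = -1
x=6: ŷ = 0.4 + 4·6 = 24.4; r = 27.4 − 24.4 = 3
x=11: ŷ = 0.4 + 4·11 = 44.4; r = 41.9 − 44.4 = -2.5
x=12: ŷ = 0.4 + 4·12 = 48.4; r = 46.9 − 48.4 = -1.5
x=13: ŷ = 0.4 + 4·13 = 52.4; r = 54.9 − 52.4 = 2.5
Largest |r| is 3 at x = 6, residual 3.

r = 3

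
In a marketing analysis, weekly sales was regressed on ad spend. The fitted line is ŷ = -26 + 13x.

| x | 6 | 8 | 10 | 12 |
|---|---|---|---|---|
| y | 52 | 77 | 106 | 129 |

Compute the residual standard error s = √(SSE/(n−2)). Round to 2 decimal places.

x=6: ŷ = -26 + 13·6 = 52; r = 52 − 52 = 0
x=8: ŷ = -26 + 13·8 = 78; r = 77 − 78 = -1
x=10: ŷ = -26 + 13·10 = 104; r = 106 − 104 = 2
x=12: ŷ = -26 + 13·12 = 130; r = 129 − 130 = -1
SSE = 0 + 1 + 4 + 1 = 6
s = √(6/2) = √3 ≈ 1.73

s = 1.73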